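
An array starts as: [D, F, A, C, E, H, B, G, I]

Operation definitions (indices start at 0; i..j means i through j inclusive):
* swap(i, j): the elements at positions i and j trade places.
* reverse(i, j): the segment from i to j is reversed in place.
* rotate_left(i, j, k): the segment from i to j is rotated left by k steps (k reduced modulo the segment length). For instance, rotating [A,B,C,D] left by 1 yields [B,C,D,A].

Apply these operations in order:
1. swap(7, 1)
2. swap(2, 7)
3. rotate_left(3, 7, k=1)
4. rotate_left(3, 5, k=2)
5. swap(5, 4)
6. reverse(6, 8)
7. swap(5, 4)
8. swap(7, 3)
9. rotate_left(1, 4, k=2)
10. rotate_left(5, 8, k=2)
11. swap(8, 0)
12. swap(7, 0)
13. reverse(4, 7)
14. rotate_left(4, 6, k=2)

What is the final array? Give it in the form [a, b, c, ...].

Answer: [H, C, E, G, B, I, A, F, D]

Derivation:
After 1 (swap(7, 1)): [D, G, A, C, E, H, B, F, I]
After 2 (swap(2, 7)): [D, G, F, C, E, H, B, A, I]
After 3 (rotate_left(3, 7, k=1)): [D, G, F, E, H, B, A, C, I]
After 4 (rotate_left(3, 5, k=2)): [D, G, F, B, E, H, A, C, I]
After 5 (swap(5, 4)): [D, G, F, B, H, E, A, C, I]
After 6 (reverse(6, 8)): [D, G, F, B, H, E, I, C, A]
After 7 (swap(5, 4)): [D, G, F, B, E, H, I, C, A]
After 8 (swap(7, 3)): [D, G, F, C, E, H, I, B, A]
After 9 (rotate_left(1, 4, k=2)): [D, C, E, G, F, H, I, B, A]
After 10 (rotate_left(5, 8, k=2)): [D, C, E, G, F, B, A, H, I]
After 11 (swap(8, 0)): [I, C, E, G, F, B, A, H, D]
After 12 (swap(7, 0)): [H, C, E, G, F, B, A, I, D]
After 13 (reverse(4, 7)): [H, C, E, G, I, A, B, F, D]
After 14 (rotate_left(4, 6, k=2)): [H, C, E, G, B, I, A, F, D]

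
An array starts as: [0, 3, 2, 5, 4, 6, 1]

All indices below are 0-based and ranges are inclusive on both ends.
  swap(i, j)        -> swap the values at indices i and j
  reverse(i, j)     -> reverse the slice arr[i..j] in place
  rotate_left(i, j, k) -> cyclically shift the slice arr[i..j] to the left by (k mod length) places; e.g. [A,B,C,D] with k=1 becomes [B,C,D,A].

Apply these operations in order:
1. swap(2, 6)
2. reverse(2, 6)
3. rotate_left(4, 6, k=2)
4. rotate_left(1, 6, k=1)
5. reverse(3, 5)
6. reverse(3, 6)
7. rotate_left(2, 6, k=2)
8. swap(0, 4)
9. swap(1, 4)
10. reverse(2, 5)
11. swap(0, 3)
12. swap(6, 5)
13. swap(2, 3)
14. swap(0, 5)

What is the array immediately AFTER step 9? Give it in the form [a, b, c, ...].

Answer: [5, 0, 1, 4, 2, 6, 3]

Derivation:
After 1 (swap(2, 6)): [0, 3, 1, 5, 4, 6, 2]
After 2 (reverse(2, 6)): [0, 3, 2, 6, 4, 5, 1]
After 3 (rotate_left(4, 6, k=2)): [0, 3, 2, 6, 1, 4, 5]
After 4 (rotate_left(1, 6, k=1)): [0, 2, 6, 1, 4, 5, 3]
After 5 (reverse(3, 5)): [0, 2, 6, 5, 4, 1, 3]
After 6 (reverse(3, 6)): [0, 2, 6, 3, 1, 4, 5]
After 7 (rotate_left(2, 6, k=2)): [0, 2, 1, 4, 5, 6, 3]
After 8 (swap(0, 4)): [5, 2, 1, 4, 0, 6, 3]
After 9 (swap(1, 4)): [5, 0, 1, 4, 2, 6, 3]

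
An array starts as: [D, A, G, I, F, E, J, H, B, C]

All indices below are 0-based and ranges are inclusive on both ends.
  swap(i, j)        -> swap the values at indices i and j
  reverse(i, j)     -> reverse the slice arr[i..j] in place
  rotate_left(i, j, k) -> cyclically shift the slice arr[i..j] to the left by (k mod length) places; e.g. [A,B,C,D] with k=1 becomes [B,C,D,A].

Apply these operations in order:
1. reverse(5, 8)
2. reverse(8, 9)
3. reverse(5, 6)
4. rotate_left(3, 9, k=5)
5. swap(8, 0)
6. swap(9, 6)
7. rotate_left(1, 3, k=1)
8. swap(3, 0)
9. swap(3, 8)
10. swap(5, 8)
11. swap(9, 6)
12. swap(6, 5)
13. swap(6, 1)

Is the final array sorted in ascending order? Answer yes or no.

After 1 (reverse(5, 8)): [D, A, G, I, F, B, H, J, E, C]
After 2 (reverse(8, 9)): [D, A, G, I, F, B, H, J, C, E]
After 3 (reverse(5, 6)): [D, A, G, I, F, H, B, J, C, E]
After 4 (rotate_left(3, 9, k=5)): [D, A, G, C, E, I, F, H, B, J]
After 5 (swap(8, 0)): [B, A, G, C, E, I, F, H, D, J]
After 6 (swap(9, 6)): [B, A, G, C, E, I, J, H, D, F]
After 7 (rotate_left(1, 3, k=1)): [B, G, C, A, E, I, J, H, D, F]
After 8 (swap(3, 0)): [A, G, C, B, E, I, J, H, D, F]
After 9 (swap(3, 8)): [A, G, C, D, E, I, J, H, B, F]
After 10 (swap(5, 8)): [A, G, C, D, E, B, J, H, I, F]
After 11 (swap(9, 6)): [A, G, C, D, E, B, F, H, I, J]
After 12 (swap(6, 5)): [A, G, C, D, E, F, B, H, I, J]
After 13 (swap(6, 1)): [A, B, C, D, E, F, G, H, I, J]

Answer: yes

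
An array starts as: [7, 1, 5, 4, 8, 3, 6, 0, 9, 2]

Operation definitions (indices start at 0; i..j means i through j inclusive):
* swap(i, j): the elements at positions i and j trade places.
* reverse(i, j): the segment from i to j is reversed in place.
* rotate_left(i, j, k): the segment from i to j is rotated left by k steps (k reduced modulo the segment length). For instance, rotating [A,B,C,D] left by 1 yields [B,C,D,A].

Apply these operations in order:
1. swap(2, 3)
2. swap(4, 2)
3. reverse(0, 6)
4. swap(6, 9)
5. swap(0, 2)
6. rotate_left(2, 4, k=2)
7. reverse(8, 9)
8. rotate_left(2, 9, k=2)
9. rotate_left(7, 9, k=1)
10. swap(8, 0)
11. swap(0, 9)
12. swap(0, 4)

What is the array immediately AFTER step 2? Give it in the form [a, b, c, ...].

After 1 (swap(2, 3)): [7, 1, 4, 5, 8, 3, 6, 0, 9, 2]
After 2 (swap(4, 2)): [7, 1, 8, 5, 4, 3, 6, 0, 9, 2]

Answer: [7, 1, 8, 5, 4, 3, 6, 0, 9, 2]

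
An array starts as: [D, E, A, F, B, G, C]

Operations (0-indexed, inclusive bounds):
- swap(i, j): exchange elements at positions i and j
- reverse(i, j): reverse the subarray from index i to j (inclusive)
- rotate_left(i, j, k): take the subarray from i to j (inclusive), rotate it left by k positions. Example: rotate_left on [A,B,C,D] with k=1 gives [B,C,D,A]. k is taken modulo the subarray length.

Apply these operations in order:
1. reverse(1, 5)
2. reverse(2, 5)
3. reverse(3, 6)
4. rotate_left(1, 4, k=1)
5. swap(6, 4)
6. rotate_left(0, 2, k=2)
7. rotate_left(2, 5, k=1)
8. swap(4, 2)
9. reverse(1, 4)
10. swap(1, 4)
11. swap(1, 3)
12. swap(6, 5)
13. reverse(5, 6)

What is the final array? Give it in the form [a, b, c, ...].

After 1 (reverse(1, 5)): [D, G, B, F, A, E, C]
After 2 (reverse(2, 5)): [D, G, E, A, F, B, C]
After 3 (reverse(3, 6)): [D, G, E, C, B, F, A]
After 4 (rotate_left(1, 4, k=1)): [D, E, C, B, G, F, A]
After 5 (swap(6, 4)): [D, E, C, B, A, F, G]
After 6 (rotate_left(0, 2, k=2)): [C, D, E, B, A, F, G]
After 7 (rotate_left(2, 5, k=1)): [C, D, B, A, F, E, G]
After 8 (swap(4, 2)): [C, D, F, A, B, E, G]
After 9 (reverse(1, 4)): [C, B, A, F, D, E, G]
After 10 (swap(1, 4)): [C, D, A, F, B, E, G]
After 11 (swap(1, 3)): [C, F, A, D, B, E, G]
After 12 (swap(6, 5)): [C, F, A, D, B, G, E]
After 13 (reverse(5, 6)): [C, F, A, D, B, E, G]

Answer: [C, F, A, D, B, E, G]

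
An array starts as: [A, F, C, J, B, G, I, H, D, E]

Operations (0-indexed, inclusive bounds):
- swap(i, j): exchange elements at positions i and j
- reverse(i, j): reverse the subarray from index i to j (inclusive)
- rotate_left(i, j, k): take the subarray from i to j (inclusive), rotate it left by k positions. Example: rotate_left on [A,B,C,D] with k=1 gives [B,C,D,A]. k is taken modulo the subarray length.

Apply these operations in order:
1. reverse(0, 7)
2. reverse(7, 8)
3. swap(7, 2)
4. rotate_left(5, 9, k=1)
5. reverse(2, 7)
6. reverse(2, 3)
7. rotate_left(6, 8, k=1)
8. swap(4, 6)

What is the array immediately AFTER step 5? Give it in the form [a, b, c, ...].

After 1 (reverse(0, 7)): [H, I, G, B, J, C, F, A, D, E]
After 2 (reverse(7, 8)): [H, I, G, B, J, C, F, D, A, E]
After 3 (swap(7, 2)): [H, I, D, B, J, C, F, G, A, E]
After 4 (rotate_left(5, 9, k=1)): [H, I, D, B, J, F, G, A, E, C]
After 5 (reverse(2, 7)): [H, I, A, G, F, J, B, D, E, C]

Answer: [H, I, A, G, F, J, B, D, E, C]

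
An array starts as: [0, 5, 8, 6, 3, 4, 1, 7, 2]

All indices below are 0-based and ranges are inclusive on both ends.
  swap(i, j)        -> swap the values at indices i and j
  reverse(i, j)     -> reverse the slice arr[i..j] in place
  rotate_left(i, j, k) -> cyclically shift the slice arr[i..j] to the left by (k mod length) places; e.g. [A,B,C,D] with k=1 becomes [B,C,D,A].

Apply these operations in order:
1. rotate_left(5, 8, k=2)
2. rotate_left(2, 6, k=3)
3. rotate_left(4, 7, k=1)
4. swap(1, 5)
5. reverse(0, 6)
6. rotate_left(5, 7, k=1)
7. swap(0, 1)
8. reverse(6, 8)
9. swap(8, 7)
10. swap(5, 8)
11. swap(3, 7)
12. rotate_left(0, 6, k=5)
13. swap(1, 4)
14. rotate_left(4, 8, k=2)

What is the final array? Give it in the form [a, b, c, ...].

Answer: [3, 6, 5, 4, 7, 2, 0, 1, 8]

Derivation:
After 1 (rotate_left(5, 8, k=2)): [0, 5, 8, 6, 3, 7, 2, 4, 1]
After 2 (rotate_left(2, 6, k=3)): [0, 5, 7, 2, 8, 6, 3, 4, 1]
After 3 (rotate_left(4, 7, k=1)): [0, 5, 7, 2, 6, 3, 4, 8, 1]
After 4 (swap(1, 5)): [0, 3, 7, 2, 6, 5, 4, 8, 1]
After 5 (reverse(0, 6)): [4, 5, 6, 2, 7, 3, 0, 8, 1]
After 6 (rotate_left(5, 7, k=1)): [4, 5, 6, 2, 7, 0, 8, 3, 1]
After 7 (swap(0, 1)): [5, 4, 6, 2, 7, 0, 8, 3, 1]
After 8 (reverse(6, 8)): [5, 4, 6, 2, 7, 0, 1, 3, 8]
After 9 (swap(8, 7)): [5, 4, 6, 2, 7, 0, 1, 8, 3]
After 10 (swap(5, 8)): [5, 4, 6, 2, 7, 3, 1, 8, 0]
After 11 (swap(3, 7)): [5, 4, 6, 8, 7, 3, 1, 2, 0]
After 12 (rotate_left(0, 6, k=5)): [3, 1, 5, 4, 6, 8, 7, 2, 0]
After 13 (swap(1, 4)): [3, 6, 5, 4, 1, 8, 7, 2, 0]
After 14 (rotate_left(4, 8, k=2)): [3, 6, 5, 4, 7, 2, 0, 1, 8]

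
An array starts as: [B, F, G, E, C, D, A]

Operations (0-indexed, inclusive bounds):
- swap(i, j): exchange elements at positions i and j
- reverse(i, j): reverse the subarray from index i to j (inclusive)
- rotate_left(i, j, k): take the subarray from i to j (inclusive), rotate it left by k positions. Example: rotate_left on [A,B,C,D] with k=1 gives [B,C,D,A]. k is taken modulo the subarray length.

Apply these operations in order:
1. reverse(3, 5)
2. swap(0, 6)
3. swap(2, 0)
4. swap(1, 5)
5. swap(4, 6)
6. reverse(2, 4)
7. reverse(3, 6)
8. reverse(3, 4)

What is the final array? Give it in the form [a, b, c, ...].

Answer: [G, E, B, F, C, A, D]

Derivation:
After 1 (reverse(3, 5)): [B, F, G, D, C, E, A]
After 2 (swap(0, 6)): [A, F, G, D, C, E, B]
After 3 (swap(2, 0)): [G, F, A, D, C, E, B]
After 4 (swap(1, 5)): [G, E, A, D, C, F, B]
After 5 (swap(4, 6)): [G, E, A, D, B, F, C]
After 6 (reverse(2, 4)): [G, E, B, D, A, F, C]
After 7 (reverse(3, 6)): [G, E, B, C, F, A, D]
After 8 (reverse(3, 4)): [G, E, B, F, C, A, D]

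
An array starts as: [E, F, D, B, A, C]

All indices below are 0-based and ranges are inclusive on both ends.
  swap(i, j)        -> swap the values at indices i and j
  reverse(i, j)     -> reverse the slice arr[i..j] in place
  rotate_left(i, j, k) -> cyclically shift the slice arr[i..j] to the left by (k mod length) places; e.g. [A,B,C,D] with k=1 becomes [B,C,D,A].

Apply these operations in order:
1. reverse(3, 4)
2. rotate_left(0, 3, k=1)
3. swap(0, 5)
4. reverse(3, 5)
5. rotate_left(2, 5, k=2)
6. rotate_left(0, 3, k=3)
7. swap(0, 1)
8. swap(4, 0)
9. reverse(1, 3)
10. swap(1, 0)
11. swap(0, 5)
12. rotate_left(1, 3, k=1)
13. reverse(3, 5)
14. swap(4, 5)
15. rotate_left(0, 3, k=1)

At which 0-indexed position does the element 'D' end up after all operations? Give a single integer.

Answer: 0

Derivation:
After 1 (reverse(3, 4)): [E, F, D, A, B, C]
After 2 (rotate_left(0, 3, k=1)): [F, D, A, E, B, C]
After 3 (swap(0, 5)): [C, D, A, E, B, F]
After 4 (reverse(3, 5)): [C, D, A, F, B, E]
After 5 (rotate_left(2, 5, k=2)): [C, D, B, E, A, F]
After 6 (rotate_left(0, 3, k=3)): [E, C, D, B, A, F]
After 7 (swap(0, 1)): [C, E, D, B, A, F]
After 8 (swap(4, 0)): [A, E, D, B, C, F]
After 9 (reverse(1, 3)): [A, B, D, E, C, F]
After 10 (swap(1, 0)): [B, A, D, E, C, F]
After 11 (swap(0, 5)): [F, A, D, E, C, B]
After 12 (rotate_left(1, 3, k=1)): [F, D, E, A, C, B]
After 13 (reverse(3, 5)): [F, D, E, B, C, A]
After 14 (swap(4, 5)): [F, D, E, B, A, C]
After 15 (rotate_left(0, 3, k=1)): [D, E, B, F, A, C]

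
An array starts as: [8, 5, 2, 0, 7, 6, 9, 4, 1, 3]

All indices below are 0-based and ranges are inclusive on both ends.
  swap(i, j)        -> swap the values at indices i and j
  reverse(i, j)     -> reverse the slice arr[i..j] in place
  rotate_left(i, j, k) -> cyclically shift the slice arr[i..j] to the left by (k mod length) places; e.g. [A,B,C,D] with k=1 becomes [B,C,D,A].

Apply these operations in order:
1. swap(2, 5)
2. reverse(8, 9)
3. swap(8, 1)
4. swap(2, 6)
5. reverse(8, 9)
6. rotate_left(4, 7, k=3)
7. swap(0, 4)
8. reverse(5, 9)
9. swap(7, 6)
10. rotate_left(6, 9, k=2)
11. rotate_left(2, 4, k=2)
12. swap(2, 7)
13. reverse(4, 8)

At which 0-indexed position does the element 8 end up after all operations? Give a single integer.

Answer: 5

Derivation:
After 1 (swap(2, 5)): [8, 5, 6, 0, 7, 2, 9, 4, 1, 3]
After 2 (reverse(8, 9)): [8, 5, 6, 0, 7, 2, 9, 4, 3, 1]
After 3 (swap(8, 1)): [8, 3, 6, 0, 7, 2, 9, 4, 5, 1]
After 4 (swap(2, 6)): [8, 3, 9, 0, 7, 2, 6, 4, 5, 1]
After 5 (reverse(8, 9)): [8, 3, 9, 0, 7, 2, 6, 4, 1, 5]
After 6 (rotate_left(4, 7, k=3)): [8, 3, 9, 0, 4, 7, 2, 6, 1, 5]
After 7 (swap(0, 4)): [4, 3, 9, 0, 8, 7, 2, 6, 1, 5]
After 8 (reverse(5, 9)): [4, 3, 9, 0, 8, 5, 1, 6, 2, 7]
After 9 (swap(7, 6)): [4, 3, 9, 0, 8, 5, 6, 1, 2, 7]
After 10 (rotate_left(6, 9, k=2)): [4, 3, 9, 0, 8, 5, 2, 7, 6, 1]
After 11 (rotate_left(2, 4, k=2)): [4, 3, 8, 9, 0, 5, 2, 7, 6, 1]
After 12 (swap(2, 7)): [4, 3, 7, 9, 0, 5, 2, 8, 6, 1]
After 13 (reverse(4, 8)): [4, 3, 7, 9, 6, 8, 2, 5, 0, 1]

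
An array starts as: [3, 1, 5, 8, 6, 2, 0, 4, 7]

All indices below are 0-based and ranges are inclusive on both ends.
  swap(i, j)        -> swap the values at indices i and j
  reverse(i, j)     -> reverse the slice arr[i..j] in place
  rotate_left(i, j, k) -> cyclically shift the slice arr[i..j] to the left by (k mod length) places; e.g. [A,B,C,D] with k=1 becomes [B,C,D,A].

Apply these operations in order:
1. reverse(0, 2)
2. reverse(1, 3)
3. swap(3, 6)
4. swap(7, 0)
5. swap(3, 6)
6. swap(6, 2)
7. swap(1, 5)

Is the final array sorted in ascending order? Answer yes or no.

Answer: no

Derivation:
After 1 (reverse(0, 2)): [5, 1, 3, 8, 6, 2, 0, 4, 7]
After 2 (reverse(1, 3)): [5, 8, 3, 1, 6, 2, 0, 4, 7]
After 3 (swap(3, 6)): [5, 8, 3, 0, 6, 2, 1, 4, 7]
After 4 (swap(7, 0)): [4, 8, 3, 0, 6, 2, 1, 5, 7]
After 5 (swap(3, 6)): [4, 8, 3, 1, 6, 2, 0, 5, 7]
After 6 (swap(6, 2)): [4, 8, 0, 1, 6, 2, 3, 5, 7]
After 7 (swap(1, 5)): [4, 2, 0, 1, 6, 8, 3, 5, 7]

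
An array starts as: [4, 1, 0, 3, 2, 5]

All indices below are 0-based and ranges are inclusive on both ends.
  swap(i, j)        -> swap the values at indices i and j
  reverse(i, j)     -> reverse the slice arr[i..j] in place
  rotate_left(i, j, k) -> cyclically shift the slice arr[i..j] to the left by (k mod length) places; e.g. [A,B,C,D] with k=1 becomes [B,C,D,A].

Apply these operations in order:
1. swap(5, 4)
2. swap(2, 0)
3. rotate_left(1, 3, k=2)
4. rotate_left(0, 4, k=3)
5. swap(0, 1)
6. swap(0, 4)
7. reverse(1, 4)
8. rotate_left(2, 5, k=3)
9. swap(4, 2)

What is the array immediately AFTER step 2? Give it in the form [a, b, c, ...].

After 1 (swap(5, 4)): [4, 1, 0, 3, 5, 2]
After 2 (swap(2, 0)): [0, 1, 4, 3, 5, 2]

Answer: [0, 1, 4, 3, 5, 2]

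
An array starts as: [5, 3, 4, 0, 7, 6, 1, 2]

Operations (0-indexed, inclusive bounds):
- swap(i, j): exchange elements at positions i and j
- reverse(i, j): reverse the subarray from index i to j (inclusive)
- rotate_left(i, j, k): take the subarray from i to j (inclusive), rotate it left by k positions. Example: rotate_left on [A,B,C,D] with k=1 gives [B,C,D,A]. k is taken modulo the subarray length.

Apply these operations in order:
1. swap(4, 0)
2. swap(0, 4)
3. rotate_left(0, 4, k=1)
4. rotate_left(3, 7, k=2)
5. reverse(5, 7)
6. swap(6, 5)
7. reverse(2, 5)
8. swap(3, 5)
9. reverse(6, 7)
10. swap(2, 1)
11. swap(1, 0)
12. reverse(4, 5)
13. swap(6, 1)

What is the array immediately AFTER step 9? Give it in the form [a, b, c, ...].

Answer: [3, 4, 7, 0, 6, 1, 2, 5]

Derivation:
After 1 (swap(4, 0)): [7, 3, 4, 0, 5, 6, 1, 2]
After 2 (swap(0, 4)): [5, 3, 4, 0, 7, 6, 1, 2]
After 3 (rotate_left(0, 4, k=1)): [3, 4, 0, 7, 5, 6, 1, 2]
After 4 (rotate_left(3, 7, k=2)): [3, 4, 0, 6, 1, 2, 7, 5]
After 5 (reverse(5, 7)): [3, 4, 0, 6, 1, 5, 7, 2]
After 6 (swap(6, 5)): [3, 4, 0, 6, 1, 7, 5, 2]
After 7 (reverse(2, 5)): [3, 4, 7, 1, 6, 0, 5, 2]
After 8 (swap(3, 5)): [3, 4, 7, 0, 6, 1, 5, 2]
After 9 (reverse(6, 7)): [3, 4, 7, 0, 6, 1, 2, 5]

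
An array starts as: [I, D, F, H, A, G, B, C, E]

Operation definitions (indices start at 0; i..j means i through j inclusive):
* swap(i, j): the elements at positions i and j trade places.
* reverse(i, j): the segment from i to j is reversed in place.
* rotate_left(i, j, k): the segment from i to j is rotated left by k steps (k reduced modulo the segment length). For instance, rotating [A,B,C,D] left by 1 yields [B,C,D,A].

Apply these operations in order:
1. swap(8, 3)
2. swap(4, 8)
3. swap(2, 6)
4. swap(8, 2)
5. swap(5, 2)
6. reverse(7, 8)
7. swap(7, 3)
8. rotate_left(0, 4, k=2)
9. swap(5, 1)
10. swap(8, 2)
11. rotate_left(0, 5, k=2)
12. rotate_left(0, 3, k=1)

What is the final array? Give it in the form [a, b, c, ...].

Answer: [I, D, B, C, G, A, F, E, H]

Derivation:
After 1 (swap(8, 3)): [I, D, F, E, A, G, B, C, H]
After 2 (swap(4, 8)): [I, D, F, E, H, G, B, C, A]
After 3 (swap(2, 6)): [I, D, B, E, H, G, F, C, A]
After 4 (swap(8, 2)): [I, D, A, E, H, G, F, C, B]
After 5 (swap(5, 2)): [I, D, G, E, H, A, F, C, B]
After 6 (reverse(7, 8)): [I, D, G, E, H, A, F, B, C]
After 7 (swap(7, 3)): [I, D, G, B, H, A, F, E, C]
After 8 (rotate_left(0, 4, k=2)): [G, B, H, I, D, A, F, E, C]
After 9 (swap(5, 1)): [G, A, H, I, D, B, F, E, C]
After 10 (swap(8, 2)): [G, A, C, I, D, B, F, E, H]
After 11 (rotate_left(0, 5, k=2)): [C, I, D, B, G, A, F, E, H]
After 12 (rotate_left(0, 3, k=1)): [I, D, B, C, G, A, F, E, H]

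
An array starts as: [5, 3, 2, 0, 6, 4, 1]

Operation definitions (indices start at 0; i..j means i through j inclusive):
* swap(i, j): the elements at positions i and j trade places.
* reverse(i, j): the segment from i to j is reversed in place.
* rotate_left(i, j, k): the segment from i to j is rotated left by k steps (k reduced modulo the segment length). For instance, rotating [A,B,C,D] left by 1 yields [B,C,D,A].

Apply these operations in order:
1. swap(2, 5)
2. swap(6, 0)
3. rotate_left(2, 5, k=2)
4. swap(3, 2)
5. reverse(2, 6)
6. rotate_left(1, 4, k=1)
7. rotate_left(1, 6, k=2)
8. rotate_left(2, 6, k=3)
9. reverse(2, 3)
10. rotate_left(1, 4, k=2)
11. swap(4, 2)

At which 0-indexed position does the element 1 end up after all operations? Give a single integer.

Answer: 0

Derivation:
After 1 (swap(2, 5)): [5, 3, 4, 0, 6, 2, 1]
After 2 (swap(6, 0)): [1, 3, 4, 0, 6, 2, 5]
After 3 (rotate_left(2, 5, k=2)): [1, 3, 6, 2, 4, 0, 5]
After 4 (swap(3, 2)): [1, 3, 2, 6, 4, 0, 5]
After 5 (reverse(2, 6)): [1, 3, 5, 0, 4, 6, 2]
After 6 (rotate_left(1, 4, k=1)): [1, 5, 0, 4, 3, 6, 2]
After 7 (rotate_left(1, 6, k=2)): [1, 4, 3, 6, 2, 5, 0]
After 8 (rotate_left(2, 6, k=3)): [1, 4, 5, 0, 3, 6, 2]
After 9 (reverse(2, 3)): [1, 4, 0, 5, 3, 6, 2]
After 10 (rotate_left(1, 4, k=2)): [1, 5, 3, 4, 0, 6, 2]
After 11 (swap(4, 2)): [1, 5, 0, 4, 3, 6, 2]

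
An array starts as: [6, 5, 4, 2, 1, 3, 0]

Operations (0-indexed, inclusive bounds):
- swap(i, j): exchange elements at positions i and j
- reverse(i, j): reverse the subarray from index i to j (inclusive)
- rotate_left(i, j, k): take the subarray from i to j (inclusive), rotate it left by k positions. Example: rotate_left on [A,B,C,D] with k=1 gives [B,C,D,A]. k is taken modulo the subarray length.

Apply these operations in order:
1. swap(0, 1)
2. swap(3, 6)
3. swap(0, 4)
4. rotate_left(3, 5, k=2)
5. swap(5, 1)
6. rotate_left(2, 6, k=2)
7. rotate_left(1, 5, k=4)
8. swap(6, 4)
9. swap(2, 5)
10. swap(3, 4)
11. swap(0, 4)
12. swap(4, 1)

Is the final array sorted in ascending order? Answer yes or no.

Answer: yes

Derivation:
After 1 (swap(0, 1)): [5, 6, 4, 2, 1, 3, 0]
After 2 (swap(3, 6)): [5, 6, 4, 0, 1, 3, 2]
After 3 (swap(0, 4)): [1, 6, 4, 0, 5, 3, 2]
After 4 (rotate_left(3, 5, k=2)): [1, 6, 4, 3, 0, 5, 2]
After 5 (swap(5, 1)): [1, 5, 4, 3, 0, 6, 2]
After 6 (rotate_left(2, 6, k=2)): [1, 5, 0, 6, 2, 4, 3]
After 7 (rotate_left(1, 5, k=4)): [1, 4, 5, 0, 6, 2, 3]
After 8 (swap(6, 4)): [1, 4, 5, 0, 3, 2, 6]
After 9 (swap(2, 5)): [1, 4, 2, 0, 3, 5, 6]
After 10 (swap(3, 4)): [1, 4, 2, 3, 0, 5, 6]
After 11 (swap(0, 4)): [0, 4, 2, 3, 1, 5, 6]
After 12 (swap(4, 1)): [0, 1, 2, 3, 4, 5, 6]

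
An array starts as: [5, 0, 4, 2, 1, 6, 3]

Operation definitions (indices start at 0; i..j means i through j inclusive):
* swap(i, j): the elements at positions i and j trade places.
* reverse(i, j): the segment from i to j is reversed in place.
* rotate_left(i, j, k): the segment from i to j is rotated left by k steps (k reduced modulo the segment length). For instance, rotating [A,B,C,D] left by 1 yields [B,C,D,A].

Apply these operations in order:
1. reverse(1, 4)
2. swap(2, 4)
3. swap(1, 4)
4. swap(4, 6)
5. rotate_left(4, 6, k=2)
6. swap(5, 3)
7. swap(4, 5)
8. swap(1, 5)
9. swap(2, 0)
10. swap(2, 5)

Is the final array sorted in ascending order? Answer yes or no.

Answer: yes

Derivation:
After 1 (reverse(1, 4)): [5, 1, 2, 4, 0, 6, 3]
After 2 (swap(2, 4)): [5, 1, 0, 4, 2, 6, 3]
After 3 (swap(1, 4)): [5, 2, 0, 4, 1, 6, 3]
After 4 (swap(4, 6)): [5, 2, 0, 4, 3, 6, 1]
After 5 (rotate_left(4, 6, k=2)): [5, 2, 0, 4, 1, 3, 6]
After 6 (swap(5, 3)): [5, 2, 0, 3, 1, 4, 6]
After 7 (swap(4, 5)): [5, 2, 0, 3, 4, 1, 6]
After 8 (swap(1, 5)): [5, 1, 0, 3, 4, 2, 6]
After 9 (swap(2, 0)): [0, 1, 5, 3, 4, 2, 6]
After 10 (swap(2, 5)): [0, 1, 2, 3, 4, 5, 6]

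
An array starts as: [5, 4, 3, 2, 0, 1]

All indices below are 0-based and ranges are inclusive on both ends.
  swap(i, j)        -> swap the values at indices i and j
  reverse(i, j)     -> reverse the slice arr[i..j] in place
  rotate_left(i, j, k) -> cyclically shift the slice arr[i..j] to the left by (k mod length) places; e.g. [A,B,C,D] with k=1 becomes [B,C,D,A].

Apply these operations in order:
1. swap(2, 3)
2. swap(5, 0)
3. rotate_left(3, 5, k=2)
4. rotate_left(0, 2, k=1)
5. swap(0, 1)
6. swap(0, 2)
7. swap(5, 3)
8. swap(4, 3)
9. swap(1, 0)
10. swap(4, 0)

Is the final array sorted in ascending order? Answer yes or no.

Answer: yes

Derivation:
After 1 (swap(2, 3)): [5, 4, 2, 3, 0, 1]
After 2 (swap(5, 0)): [1, 4, 2, 3, 0, 5]
After 3 (rotate_left(3, 5, k=2)): [1, 4, 2, 5, 3, 0]
After 4 (rotate_left(0, 2, k=1)): [4, 2, 1, 5, 3, 0]
After 5 (swap(0, 1)): [2, 4, 1, 5, 3, 0]
After 6 (swap(0, 2)): [1, 4, 2, 5, 3, 0]
After 7 (swap(5, 3)): [1, 4, 2, 0, 3, 5]
After 8 (swap(4, 3)): [1, 4, 2, 3, 0, 5]
After 9 (swap(1, 0)): [4, 1, 2, 3, 0, 5]
After 10 (swap(4, 0)): [0, 1, 2, 3, 4, 5]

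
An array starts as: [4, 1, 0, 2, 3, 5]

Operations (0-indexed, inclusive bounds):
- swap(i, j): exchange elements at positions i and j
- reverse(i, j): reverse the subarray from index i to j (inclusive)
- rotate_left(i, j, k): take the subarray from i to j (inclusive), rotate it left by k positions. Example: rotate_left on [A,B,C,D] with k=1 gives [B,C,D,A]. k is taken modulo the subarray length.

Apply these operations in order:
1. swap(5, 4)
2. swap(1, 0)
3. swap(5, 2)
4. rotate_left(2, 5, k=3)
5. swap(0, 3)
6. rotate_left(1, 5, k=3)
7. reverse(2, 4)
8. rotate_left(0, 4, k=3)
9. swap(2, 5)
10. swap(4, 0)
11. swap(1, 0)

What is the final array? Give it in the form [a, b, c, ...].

After 1 (swap(5, 4)): [4, 1, 0, 2, 5, 3]
After 2 (swap(1, 0)): [1, 4, 0, 2, 5, 3]
After 3 (swap(5, 2)): [1, 4, 3, 2, 5, 0]
After 4 (rotate_left(2, 5, k=3)): [1, 4, 0, 3, 2, 5]
After 5 (swap(0, 3)): [3, 4, 0, 1, 2, 5]
After 6 (rotate_left(1, 5, k=3)): [3, 2, 5, 4, 0, 1]
After 7 (reverse(2, 4)): [3, 2, 0, 4, 5, 1]
After 8 (rotate_left(0, 4, k=3)): [4, 5, 3, 2, 0, 1]
After 9 (swap(2, 5)): [4, 5, 1, 2, 0, 3]
After 10 (swap(4, 0)): [0, 5, 1, 2, 4, 3]
After 11 (swap(1, 0)): [5, 0, 1, 2, 4, 3]

Answer: [5, 0, 1, 2, 4, 3]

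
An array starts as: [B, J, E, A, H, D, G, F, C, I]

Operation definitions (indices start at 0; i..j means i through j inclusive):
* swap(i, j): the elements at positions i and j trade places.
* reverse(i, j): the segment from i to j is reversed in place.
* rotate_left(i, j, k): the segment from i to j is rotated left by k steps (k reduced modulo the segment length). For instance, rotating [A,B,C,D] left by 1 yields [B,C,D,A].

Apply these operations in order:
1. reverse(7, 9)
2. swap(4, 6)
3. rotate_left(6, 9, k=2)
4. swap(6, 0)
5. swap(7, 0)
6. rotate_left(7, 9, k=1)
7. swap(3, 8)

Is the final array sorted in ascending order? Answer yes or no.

After 1 (reverse(7, 9)): [B, J, E, A, H, D, G, I, C, F]
After 2 (swap(4, 6)): [B, J, E, A, G, D, H, I, C, F]
After 3 (rotate_left(6, 9, k=2)): [B, J, E, A, G, D, C, F, H, I]
After 4 (swap(6, 0)): [C, J, E, A, G, D, B, F, H, I]
After 5 (swap(7, 0)): [F, J, E, A, G, D, B, C, H, I]
After 6 (rotate_left(7, 9, k=1)): [F, J, E, A, G, D, B, H, I, C]
After 7 (swap(3, 8)): [F, J, E, I, G, D, B, H, A, C]

Answer: no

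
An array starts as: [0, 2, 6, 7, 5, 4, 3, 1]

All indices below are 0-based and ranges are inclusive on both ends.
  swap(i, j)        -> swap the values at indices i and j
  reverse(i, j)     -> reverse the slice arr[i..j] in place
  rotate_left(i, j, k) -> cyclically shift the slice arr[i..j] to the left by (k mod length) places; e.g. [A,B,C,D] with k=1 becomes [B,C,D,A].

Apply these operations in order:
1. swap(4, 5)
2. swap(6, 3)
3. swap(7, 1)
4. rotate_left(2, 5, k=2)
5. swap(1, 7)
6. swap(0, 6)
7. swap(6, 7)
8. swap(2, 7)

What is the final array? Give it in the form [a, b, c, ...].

Answer: [7, 2, 0, 5, 6, 3, 1, 4]

Derivation:
After 1 (swap(4, 5)): [0, 2, 6, 7, 4, 5, 3, 1]
After 2 (swap(6, 3)): [0, 2, 6, 3, 4, 5, 7, 1]
After 3 (swap(7, 1)): [0, 1, 6, 3, 4, 5, 7, 2]
After 4 (rotate_left(2, 5, k=2)): [0, 1, 4, 5, 6, 3, 7, 2]
After 5 (swap(1, 7)): [0, 2, 4, 5, 6, 3, 7, 1]
After 6 (swap(0, 6)): [7, 2, 4, 5, 6, 3, 0, 1]
After 7 (swap(6, 7)): [7, 2, 4, 5, 6, 3, 1, 0]
After 8 (swap(2, 7)): [7, 2, 0, 5, 6, 3, 1, 4]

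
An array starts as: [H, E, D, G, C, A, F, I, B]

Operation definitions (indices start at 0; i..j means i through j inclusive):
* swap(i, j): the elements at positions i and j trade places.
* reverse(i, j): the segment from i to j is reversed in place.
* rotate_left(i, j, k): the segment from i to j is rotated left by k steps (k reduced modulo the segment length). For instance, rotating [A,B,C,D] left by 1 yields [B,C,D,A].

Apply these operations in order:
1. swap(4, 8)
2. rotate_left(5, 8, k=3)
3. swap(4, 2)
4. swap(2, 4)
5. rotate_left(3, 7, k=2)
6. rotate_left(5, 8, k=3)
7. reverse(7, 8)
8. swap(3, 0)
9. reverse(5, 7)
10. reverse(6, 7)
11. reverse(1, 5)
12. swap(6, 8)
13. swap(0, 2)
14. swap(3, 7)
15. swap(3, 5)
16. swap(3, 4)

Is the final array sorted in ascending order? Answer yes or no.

After 1 (swap(4, 8)): [H, E, D, G, B, A, F, I, C]
After 2 (rotate_left(5, 8, k=3)): [H, E, D, G, B, C, A, F, I]
After 3 (swap(4, 2)): [H, E, B, G, D, C, A, F, I]
After 4 (swap(2, 4)): [H, E, D, G, B, C, A, F, I]
After 5 (rotate_left(3, 7, k=2)): [H, E, D, C, A, F, G, B, I]
After 6 (rotate_left(5, 8, k=3)): [H, E, D, C, A, I, F, G, B]
After 7 (reverse(7, 8)): [H, E, D, C, A, I, F, B, G]
After 8 (swap(3, 0)): [C, E, D, H, A, I, F, B, G]
After 9 (reverse(5, 7)): [C, E, D, H, A, B, F, I, G]
After 10 (reverse(6, 7)): [C, E, D, H, A, B, I, F, G]
After 11 (reverse(1, 5)): [C, B, A, H, D, E, I, F, G]
After 12 (swap(6, 8)): [C, B, A, H, D, E, G, F, I]
After 13 (swap(0, 2)): [A, B, C, H, D, E, G, F, I]
After 14 (swap(3, 7)): [A, B, C, F, D, E, G, H, I]
After 15 (swap(3, 5)): [A, B, C, E, D, F, G, H, I]
After 16 (swap(3, 4)): [A, B, C, D, E, F, G, H, I]

Answer: yes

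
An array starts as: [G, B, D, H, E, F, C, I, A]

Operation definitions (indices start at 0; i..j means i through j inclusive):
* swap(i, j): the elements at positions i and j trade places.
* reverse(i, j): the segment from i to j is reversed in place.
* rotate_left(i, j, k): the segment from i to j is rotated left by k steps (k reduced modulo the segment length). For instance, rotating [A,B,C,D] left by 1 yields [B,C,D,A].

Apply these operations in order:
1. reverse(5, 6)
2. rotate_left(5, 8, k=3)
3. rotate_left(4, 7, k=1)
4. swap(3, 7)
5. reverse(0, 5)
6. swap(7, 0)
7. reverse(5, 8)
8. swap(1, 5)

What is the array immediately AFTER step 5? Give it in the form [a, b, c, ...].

Answer: [C, A, E, D, B, G, F, H, I]

Derivation:
After 1 (reverse(5, 6)): [G, B, D, H, E, C, F, I, A]
After 2 (rotate_left(5, 8, k=3)): [G, B, D, H, E, A, C, F, I]
After 3 (rotate_left(4, 7, k=1)): [G, B, D, H, A, C, F, E, I]
After 4 (swap(3, 7)): [G, B, D, E, A, C, F, H, I]
After 5 (reverse(0, 5)): [C, A, E, D, B, G, F, H, I]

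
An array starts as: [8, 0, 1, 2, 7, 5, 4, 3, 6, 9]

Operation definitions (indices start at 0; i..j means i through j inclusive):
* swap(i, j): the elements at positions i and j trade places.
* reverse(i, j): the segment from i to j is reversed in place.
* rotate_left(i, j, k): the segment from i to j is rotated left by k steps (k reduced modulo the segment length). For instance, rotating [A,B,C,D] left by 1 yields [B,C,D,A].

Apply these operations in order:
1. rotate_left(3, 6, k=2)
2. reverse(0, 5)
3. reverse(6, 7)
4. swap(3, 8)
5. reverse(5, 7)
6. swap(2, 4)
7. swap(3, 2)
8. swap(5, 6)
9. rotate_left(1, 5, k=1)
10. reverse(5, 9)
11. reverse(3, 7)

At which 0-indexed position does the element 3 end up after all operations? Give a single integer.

Answer: 6

Derivation:
After 1 (rotate_left(3, 6, k=2)): [8, 0, 1, 5, 4, 2, 7, 3, 6, 9]
After 2 (reverse(0, 5)): [2, 4, 5, 1, 0, 8, 7, 3, 6, 9]
After 3 (reverse(6, 7)): [2, 4, 5, 1, 0, 8, 3, 7, 6, 9]
After 4 (swap(3, 8)): [2, 4, 5, 6, 0, 8, 3, 7, 1, 9]
After 5 (reverse(5, 7)): [2, 4, 5, 6, 0, 7, 3, 8, 1, 9]
After 6 (swap(2, 4)): [2, 4, 0, 6, 5, 7, 3, 8, 1, 9]
After 7 (swap(3, 2)): [2, 4, 6, 0, 5, 7, 3, 8, 1, 9]
After 8 (swap(5, 6)): [2, 4, 6, 0, 5, 3, 7, 8, 1, 9]
After 9 (rotate_left(1, 5, k=1)): [2, 6, 0, 5, 3, 4, 7, 8, 1, 9]
After 10 (reverse(5, 9)): [2, 6, 0, 5, 3, 9, 1, 8, 7, 4]
After 11 (reverse(3, 7)): [2, 6, 0, 8, 1, 9, 3, 5, 7, 4]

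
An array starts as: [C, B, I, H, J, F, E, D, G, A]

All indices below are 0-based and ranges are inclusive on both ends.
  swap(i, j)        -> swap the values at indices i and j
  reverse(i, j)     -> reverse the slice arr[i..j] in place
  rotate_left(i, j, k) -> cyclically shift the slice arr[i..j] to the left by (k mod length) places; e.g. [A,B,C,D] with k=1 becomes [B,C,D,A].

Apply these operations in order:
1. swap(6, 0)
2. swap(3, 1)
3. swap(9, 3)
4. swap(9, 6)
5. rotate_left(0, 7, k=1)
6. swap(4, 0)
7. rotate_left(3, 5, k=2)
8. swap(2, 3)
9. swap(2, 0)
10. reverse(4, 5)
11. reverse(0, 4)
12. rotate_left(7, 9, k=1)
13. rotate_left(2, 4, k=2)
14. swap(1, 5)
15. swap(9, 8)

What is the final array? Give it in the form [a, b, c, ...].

Answer: [H, J, B, F, I, A, D, G, E, C]

Derivation:
After 1 (swap(6, 0)): [E, B, I, H, J, F, C, D, G, A]
After 2 (swap(3, 1)): [E, H, I, B, J, F, C, D, G, A]
After 3 (swap(9, 3)): [E, H, I, A, J, F, C, D, G, B]
After 4 (swap(9, 6)): [E, H, I, A, J, F, B, D, G, C]
After 5 (rotate_left(0, 7, k=1)): [H, I, A, J, F, B, D, E, G, C]
After 6 (swap(4, 0)): [F, I, A, J, H, B, D, E, G, C]
After 7 (rotate_left(3, 5, k=2)): [F, I, A, B, J, H, D, E, G, C]
After 8 (swap(2, 3)): [F, I, B, A, J, H, D, E, G, C]
After 9 (swap(2, 0)): [B, I, F, A, J, H, D, E, G, C]
After 10 (reverse(4, 5)): [B, I, F, A, H, J, D, E, G, C]
After 11 (reverse(0, 4)): [H, A, F, I, B, J, D, E, G, C]
After 12 (rotate_left(7, 9, k=1)): [H, A, F, I, B, J, D, G, C, E]
After 13 (rotate_left(2, 4, k=2)): [H, A, B, F, I, J, D, G, C, E]
After 14 (swap(1, 5)): [H, J, B, F, I, A, D, G, C, E]
After 15 (swap(9, 8)): [H, J, B, F, I, A, D, G, E, C]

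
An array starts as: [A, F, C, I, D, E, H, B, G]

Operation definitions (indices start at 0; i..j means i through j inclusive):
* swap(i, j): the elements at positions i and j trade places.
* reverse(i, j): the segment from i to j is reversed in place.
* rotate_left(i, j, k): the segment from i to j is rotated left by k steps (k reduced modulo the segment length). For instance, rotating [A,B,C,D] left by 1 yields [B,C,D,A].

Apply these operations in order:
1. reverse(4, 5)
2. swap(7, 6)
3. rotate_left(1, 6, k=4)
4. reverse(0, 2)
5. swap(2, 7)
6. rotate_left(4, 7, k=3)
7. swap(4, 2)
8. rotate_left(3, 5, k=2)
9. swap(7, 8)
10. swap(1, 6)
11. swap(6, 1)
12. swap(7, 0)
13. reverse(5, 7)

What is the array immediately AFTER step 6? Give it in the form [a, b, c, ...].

After 1 (reverse(4, 5)): [A, F, C, I, E, D, H, B, G]
After 2 (swap(7, 6)): [A, F, C, I, E, D, B, H, G]
After 3 (rotate_left(1, 6, k=4)): [A, D, B, F, C, I, E, H, G]
After 4 (reverse(0, 2)): [B, D, A, F, C, I, E, H, G]
After 5 (swap(2, 7)): [B, D, H, F, C, I, E, A, G]
After 6 (rotate_left(4, 7, k=3)): [B, D, H, F, A, C, I, E, G]

Answer: [B, D, H, F, A, C, I, E, G]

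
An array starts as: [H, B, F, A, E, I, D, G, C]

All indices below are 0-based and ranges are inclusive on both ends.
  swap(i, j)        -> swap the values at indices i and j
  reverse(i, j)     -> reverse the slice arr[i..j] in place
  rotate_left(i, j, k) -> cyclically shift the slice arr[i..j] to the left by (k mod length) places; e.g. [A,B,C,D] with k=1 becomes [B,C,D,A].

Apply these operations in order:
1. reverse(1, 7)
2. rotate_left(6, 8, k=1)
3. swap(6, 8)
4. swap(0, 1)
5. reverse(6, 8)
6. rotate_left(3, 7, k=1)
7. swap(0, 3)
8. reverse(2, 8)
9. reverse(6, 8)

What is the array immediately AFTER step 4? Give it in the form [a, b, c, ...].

After 1 (reverse(1, 7)): [H, G, D, I, E, A, F, B, C]
After 2 (rotate_left(6, 8, k=1)): [H, G, D, I, E, A, B, C, F]
After 3 (swap(6, 8)): [H, G, D, I, E, A, F, C, B]
After 4 (swap(0, 1)): [G, H, D, I, E, A, F, C, B]

Answer: [G, H, D, I, E, A, F, C, B]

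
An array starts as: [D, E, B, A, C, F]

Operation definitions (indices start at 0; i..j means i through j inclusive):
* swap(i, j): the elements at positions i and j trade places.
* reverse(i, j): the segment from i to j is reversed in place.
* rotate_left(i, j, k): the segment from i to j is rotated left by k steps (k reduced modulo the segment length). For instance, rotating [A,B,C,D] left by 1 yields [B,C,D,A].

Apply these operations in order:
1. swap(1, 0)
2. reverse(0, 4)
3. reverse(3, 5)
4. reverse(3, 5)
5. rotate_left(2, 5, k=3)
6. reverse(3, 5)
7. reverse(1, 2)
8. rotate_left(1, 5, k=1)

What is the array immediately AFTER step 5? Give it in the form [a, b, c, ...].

After 1 (swap(1, 0)): [E, D, B, A, C, F]
After 2 (reverse(0, 4)): [C, A, B, D, E, F]
After 3 (reverse(3, 5)): [C, A, B, F, E, D]
After 4 (reverse(3, 5)): [C, A, B, D, E, F]
After 5 (rotate_left(2, 5, k=3)): [C, A, F, B, D, E]

Answer: [C, A, F, B, D, E]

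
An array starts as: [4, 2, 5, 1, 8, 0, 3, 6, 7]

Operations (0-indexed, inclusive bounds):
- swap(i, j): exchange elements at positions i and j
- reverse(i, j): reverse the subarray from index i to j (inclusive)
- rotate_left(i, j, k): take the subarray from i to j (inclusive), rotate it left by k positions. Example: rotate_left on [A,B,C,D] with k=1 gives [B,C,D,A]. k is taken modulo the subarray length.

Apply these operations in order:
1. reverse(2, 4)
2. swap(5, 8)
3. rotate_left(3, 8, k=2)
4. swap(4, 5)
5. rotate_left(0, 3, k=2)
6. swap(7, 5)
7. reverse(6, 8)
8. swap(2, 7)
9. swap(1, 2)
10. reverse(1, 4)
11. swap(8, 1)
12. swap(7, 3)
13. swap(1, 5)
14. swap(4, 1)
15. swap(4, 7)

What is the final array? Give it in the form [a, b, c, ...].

After 1 (reverse(2, 4)): [4, 2, 8, 1, 5, 0, 3, 6, 7]
After 2 (swap(5, 8)): [4, 2, 8, 1, 5, 7, 3, 6, 0]
After 3 (rotate_left(3, 8, k=2)): [4, 2, 8, 7, 3, 6, 0, 1, 5]
After 4 (swap(4, 5)): [4, 2, 8, 7, 6, 3, 0, 1, 5]
After 5 (rotate_left(0, 3, k=2)): [8, 7, 4, 2, 6, 3, 0, 1, 5]
After 6 (swap(7, 5)): [8, 7, 4, 2, 6, 1, 0, 3, 5]
After 7 (reverse(6, 8)): [8, 7, 4, 2, 6, 1, 5, 3, 0]
After 8 (swap(2, 7)): [8, 7, 3, 2, 6, 1, 5, 4, 0]
After 9 (swap(1, 2)): [8, 3, 7, 2, 6, 1, 5, 4, 0]
After 10 (reverse(1, 4)): [8, 6, 2, 7, 3, 1, 5, 4, 0]
After 11 (swap(8, 1)): [8, 0, 2, 7, 3, 1, 5, 4, 6]
After 12 (swap(7, 3)): [8, 0, 2, 4, 3, 1, 5, 7, 6]
After 13 (swap(1, 5)): [8, 1, 2, 4, 3, 0, 5, 7, 6]
After 14 (swap(4, 1)): [8, 3, 2, 4, 1, 0, 5, 7, 6]
After 15 (swap(4, 7)): [8, 3, 2, 4, 7, 0, 5, 1, 6]

Answer: [8, 3, 2, 4, 7, 0, 5, 1, 6]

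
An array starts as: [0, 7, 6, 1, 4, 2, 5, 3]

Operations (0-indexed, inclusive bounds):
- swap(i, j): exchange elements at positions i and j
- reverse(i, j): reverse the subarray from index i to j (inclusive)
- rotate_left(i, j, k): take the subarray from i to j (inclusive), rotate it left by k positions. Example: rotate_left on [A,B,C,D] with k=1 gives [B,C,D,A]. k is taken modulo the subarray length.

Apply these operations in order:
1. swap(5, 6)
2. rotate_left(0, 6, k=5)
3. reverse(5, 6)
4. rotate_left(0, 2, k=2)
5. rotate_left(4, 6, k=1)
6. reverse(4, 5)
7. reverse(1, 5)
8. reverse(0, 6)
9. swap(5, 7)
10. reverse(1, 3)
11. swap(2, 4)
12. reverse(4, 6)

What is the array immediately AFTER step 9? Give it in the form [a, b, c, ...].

After 1 (swap(5, 6)): [0, 7, 6, 1, 4, 5, 2, 3]
After 2 (rotate_left(0, 6, k=5)): [5, 2, 0, 7, 6, 1, 4, 3]
After 3 (reverse(5, 6)): [5, 2, 0, 7, 6, 4, 1, 3]
After 4 (rotate_left(0, 2, k=2)): [0, 5, 2, 7, 6, 4, 1, 3]
After 5 (rotate_left(4, 6, k=1)): [0, 5, 2, 7, 4, 1, 6, 3]
After 6 (reverse(4, 5)): [0, 5, 2, 7, 1, 4, 6, 3]
After 7 (reverse(1, 5)): [0, 4, 1, 7, 2, 5, 6, 3]
After 8 (reverse(0, 6)): [6, 5, 2, 7, 1, 4, 0, 3]
After 9 (swap(5, 7)): [6, 5, 2, 7, 1, 3, 0, 4]

Answer: [6, 5, 2, 7, 1, 3, 0, 4]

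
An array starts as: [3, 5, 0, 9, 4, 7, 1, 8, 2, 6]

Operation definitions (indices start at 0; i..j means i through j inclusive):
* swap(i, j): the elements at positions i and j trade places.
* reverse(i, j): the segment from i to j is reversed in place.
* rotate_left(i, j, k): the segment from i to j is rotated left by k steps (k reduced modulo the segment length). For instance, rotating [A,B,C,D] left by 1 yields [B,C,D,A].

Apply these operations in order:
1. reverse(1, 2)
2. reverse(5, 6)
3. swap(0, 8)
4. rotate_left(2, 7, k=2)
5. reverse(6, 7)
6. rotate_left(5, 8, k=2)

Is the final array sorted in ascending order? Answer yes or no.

Answer: no

Derivation:
After 1 (reverse(1, 2)): [3, 0, 5, 9, 4, 7, 1, 8, 2, 6]
After 2 (reverse(5, 6)): [3, 0, 5, 9, 4, 1, 7, 8, 2, 6]
After 3 (swap(0, 8)): [2, 0, 5, 9, 4, 1, 7, 8, 3, 6]
After 4 (rotate_left(2, 7, k=2)): [2, 0, 4, 1, 7, 8, 5, 9, 3, 6]
After 5 (reverse(6, 7)): [2, 0, 4, 1, 7, 8, 9, 5, 3, 6]
After 6 (rotate_left(5, 8, k=2)): [2, 0, 4, 1, 7, 5, 3, 8, 9, 6]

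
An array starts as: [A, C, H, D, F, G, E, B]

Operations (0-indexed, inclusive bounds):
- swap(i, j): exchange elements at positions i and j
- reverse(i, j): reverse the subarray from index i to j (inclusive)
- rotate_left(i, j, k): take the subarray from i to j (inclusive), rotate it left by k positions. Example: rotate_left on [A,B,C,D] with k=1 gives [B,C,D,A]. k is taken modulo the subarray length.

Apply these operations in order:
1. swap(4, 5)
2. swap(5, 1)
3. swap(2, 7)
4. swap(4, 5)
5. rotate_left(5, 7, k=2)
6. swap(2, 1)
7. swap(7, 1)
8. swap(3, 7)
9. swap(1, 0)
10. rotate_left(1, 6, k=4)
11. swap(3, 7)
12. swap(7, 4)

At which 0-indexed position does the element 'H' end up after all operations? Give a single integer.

After 1 (swap(4, 5)): [A, C, H, D, G, F, E, B]
After 2 (swap(5, 1)): [A, F, H, D, G, C, E, B]
After 3 (swap(2, 7)): [A, F, B, D, G, C, E, H]
After 4 (swap(4, 5)): [A, F, B, D, C, G, E, H]
After 5 (rotate_left(5, 7, k=2)): [A, F, B, D, C, H, G, E]
After 6 (swap(2, 1)): [A, B, F, D, C, H, G, E]
After 7 (swap(7, 1)): [A, E, F, D, C, H, G, B]
After 8 (swap(3, 7)): [A, E, F, B, C, H, G, D]
After 9 (swap(1, 0)): [E, A, F, B, C, H, G, D]
After 10 (rotate_left(1, 6, k=4)): [E, H, G, A, F, B, C, D]
After 11 (swap(3, 7)): [E, H, G, D, F, B, C, A]
After 12 (swap(7, 4)): [E, H, G, D, A, B, C, F]

Answer: 1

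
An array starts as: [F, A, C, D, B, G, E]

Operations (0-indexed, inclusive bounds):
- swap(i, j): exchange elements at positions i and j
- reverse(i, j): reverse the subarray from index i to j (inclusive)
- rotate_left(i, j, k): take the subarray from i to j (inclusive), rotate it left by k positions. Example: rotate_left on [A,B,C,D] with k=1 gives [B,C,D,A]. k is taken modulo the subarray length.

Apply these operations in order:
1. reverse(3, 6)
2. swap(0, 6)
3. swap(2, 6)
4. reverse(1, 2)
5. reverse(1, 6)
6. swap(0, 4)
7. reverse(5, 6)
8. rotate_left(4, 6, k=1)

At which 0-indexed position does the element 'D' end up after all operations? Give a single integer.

After 1 (reverse(3, 6)): [F, A, C, E, G, B, D]
After 2 (swap(0, 6)): [D, A, C, E, G, B, F]
After 3 (swap(2, 6)): [D, A, F, E, G, B, C]
After 4 (reverse(1, 2)): [D, F, A, E, G, B, C]
After 5 (reverse(1, 6)): [D, C, B, G, E, A, F]
After 6 (swap(0, 4)): [E, C, B, G, D, A, F]
After 7 (reverse(5, 6)): [E, C, B, G, D, F, A]
After 8 (rotate_left(4, 6, k=1)): [E, C, B, G, F, A, D]

Answer: 6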